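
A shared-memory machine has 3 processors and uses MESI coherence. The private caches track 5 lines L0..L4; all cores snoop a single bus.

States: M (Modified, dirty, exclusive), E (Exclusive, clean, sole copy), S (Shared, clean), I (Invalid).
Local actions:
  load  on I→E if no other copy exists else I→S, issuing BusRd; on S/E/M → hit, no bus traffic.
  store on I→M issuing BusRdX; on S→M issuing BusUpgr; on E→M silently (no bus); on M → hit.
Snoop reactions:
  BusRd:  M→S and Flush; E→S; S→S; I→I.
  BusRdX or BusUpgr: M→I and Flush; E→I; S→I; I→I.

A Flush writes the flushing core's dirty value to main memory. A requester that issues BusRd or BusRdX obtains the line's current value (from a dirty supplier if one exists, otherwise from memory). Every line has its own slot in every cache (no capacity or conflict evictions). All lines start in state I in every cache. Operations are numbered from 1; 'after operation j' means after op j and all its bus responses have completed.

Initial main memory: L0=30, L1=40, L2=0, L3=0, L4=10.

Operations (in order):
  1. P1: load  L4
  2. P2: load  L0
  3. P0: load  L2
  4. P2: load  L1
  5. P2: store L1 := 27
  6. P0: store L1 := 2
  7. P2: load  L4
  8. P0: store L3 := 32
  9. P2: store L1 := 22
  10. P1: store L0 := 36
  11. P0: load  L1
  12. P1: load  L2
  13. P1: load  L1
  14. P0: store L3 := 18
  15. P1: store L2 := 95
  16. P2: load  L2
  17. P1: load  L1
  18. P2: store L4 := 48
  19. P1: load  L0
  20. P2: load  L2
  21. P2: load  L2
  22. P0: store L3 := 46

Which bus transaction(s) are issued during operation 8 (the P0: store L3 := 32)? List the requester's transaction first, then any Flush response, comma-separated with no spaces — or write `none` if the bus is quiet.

[1] P1: load  L4 | P0:I, P1:E(10), P2:I | bus: BusRd
[2] P2: load  L0 | P0:I, P1:I, P2:E(30) | bus: BusRd
[3] P0: load  L2 | P0:E(0), P1:I, P2:I | bus: BusRd
[4] P2: load  L1 | P0:I, P1:I, P2:E(40) | bus: BusRd
[5] P2: store L1 := 27 | P0:I, P1:I, P2:M(27) | bus: none
[6] P0: store L1 := 2 | P0:M(2), P1:I, P2:I | bus: BusRdX,Flush
[7] P2: load  L4 | P0:I, P1:S(10), P2:S(10) | bus: BusRd
[8] P0: store L3 := 32 | P0:M(32), P1:I, P2:I | bus: BusRdX
[9] P2: store L1 := 22 | P0:I, P1:I, P2:M(22) | bus: BusRdX,Flush
[10] P1: store L0 := 36 | P0:I, P1:M(36), P2:I | bus: BusRdX
[11] P0: load  L1 | P0:S(22), P1:I, P2:S(22) | bus: BusRd,Flush
[12] P1: load  L2 | P0:S(0), P1:S(0), P2:I | bus: BusRd
[13] P1: load  L1 | P0:S(22), P1:S(22), P2:S(22) | bus: BusRd
[14] P0: store L3 := 18 | P0:M(18), P1:I, P2:I | bus: none
[15] P1: store L2 := 95 | P0:I, P1:M(95), P2:I | bus: BusUpgr
[16] P2: load  L2 | P0:I, P1:S(95), P2:S(95) | bus: BusRd,Flush
[17] P1: load  L1 | P0:S(22), P1:S(22), P2:S(22) | bus: none
[18] P2: store L4 := 48 | P0:I, P1:I, P2:M(48) | bus: BusUpgr
[19] P1: load  L0 | P0:I, P1:M(36), P2:I | bus: none
[20] P2: load  L2 | P0:I, P1:S(95), P2:S(95) | bus: none
[21] P2: load  L2 | P0:I, P1:S(95), P2:S(95) | bus: none
[22] P0: store L3 := 46 | P0:M(46), P1:I, P2:I | bus: none

bus = BusRdX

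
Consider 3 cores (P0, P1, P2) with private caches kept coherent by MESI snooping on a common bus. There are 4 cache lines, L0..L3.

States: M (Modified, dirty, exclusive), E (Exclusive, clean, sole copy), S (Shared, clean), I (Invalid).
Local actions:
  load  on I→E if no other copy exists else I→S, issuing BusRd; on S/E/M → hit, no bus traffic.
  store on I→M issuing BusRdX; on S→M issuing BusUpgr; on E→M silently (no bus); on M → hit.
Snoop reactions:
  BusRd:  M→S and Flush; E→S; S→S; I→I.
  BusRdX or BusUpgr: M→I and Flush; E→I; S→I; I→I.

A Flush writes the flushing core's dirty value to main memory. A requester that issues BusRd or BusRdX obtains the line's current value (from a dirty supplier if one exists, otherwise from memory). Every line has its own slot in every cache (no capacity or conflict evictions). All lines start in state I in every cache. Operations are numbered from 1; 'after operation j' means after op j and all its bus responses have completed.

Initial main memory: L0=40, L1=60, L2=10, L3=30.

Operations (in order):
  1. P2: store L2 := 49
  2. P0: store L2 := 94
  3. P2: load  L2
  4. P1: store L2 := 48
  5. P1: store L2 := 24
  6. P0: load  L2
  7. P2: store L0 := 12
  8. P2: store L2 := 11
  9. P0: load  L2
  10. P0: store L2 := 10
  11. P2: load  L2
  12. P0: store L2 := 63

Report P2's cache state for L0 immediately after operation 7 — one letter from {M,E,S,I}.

state = M

1. P2: store L2 := 49  bus=[BusRdX]  L2: P0=I P1=I P2=M  mem[L2]=10
2. P0: store L2 := 94  bus=[BusRdX,Flush]  L2: P0=M P1=I P2=I  mem[L2]=49
3. P2: load  L2  bus=[BusRd,Flush]  L2: P0=S P1=I P2=S  mem[L2]=94
4. P1: store L2 := 48  bus=[BusRdX]  L2: P0=I P1=M P2=I  mem[L2]=94
5. P1: store L2 := 24  bus=[-]  L2: P0=I P1=M P2=I  mem[L2]=94
6. P0: load  L2  bus=[BusRd,Flush]  L2: P0=S P1=S P2=I  mem[L2]=24
7. P2: store L0 := 12  bus=[BusRdX]  L0: P0=I P1=I P2=M  mem[L0]=40
8. P2: store L2 := 11  bus=[BusRdX]  L2: P0=I P1=I P2=M  mem[L2]=24
9. P0: load  L2  bus=[BusRd,Flush]  L2: P0=S P1=I P2=S  mem[L2]=11
10. P0: store L2 := 10  bus=[BusUpgr]  L2: P0=M P1=I P2=I  mem[L2]=11
11. P2: load  L2  bus=[BusRd,Flush]  L2: P0=S P1=I P2=S  mem[L2]=10
12. P0: store L2 := 63  bus=[BusUpgr]  L2: P0=M P1=I P2=I  mem[L2]=10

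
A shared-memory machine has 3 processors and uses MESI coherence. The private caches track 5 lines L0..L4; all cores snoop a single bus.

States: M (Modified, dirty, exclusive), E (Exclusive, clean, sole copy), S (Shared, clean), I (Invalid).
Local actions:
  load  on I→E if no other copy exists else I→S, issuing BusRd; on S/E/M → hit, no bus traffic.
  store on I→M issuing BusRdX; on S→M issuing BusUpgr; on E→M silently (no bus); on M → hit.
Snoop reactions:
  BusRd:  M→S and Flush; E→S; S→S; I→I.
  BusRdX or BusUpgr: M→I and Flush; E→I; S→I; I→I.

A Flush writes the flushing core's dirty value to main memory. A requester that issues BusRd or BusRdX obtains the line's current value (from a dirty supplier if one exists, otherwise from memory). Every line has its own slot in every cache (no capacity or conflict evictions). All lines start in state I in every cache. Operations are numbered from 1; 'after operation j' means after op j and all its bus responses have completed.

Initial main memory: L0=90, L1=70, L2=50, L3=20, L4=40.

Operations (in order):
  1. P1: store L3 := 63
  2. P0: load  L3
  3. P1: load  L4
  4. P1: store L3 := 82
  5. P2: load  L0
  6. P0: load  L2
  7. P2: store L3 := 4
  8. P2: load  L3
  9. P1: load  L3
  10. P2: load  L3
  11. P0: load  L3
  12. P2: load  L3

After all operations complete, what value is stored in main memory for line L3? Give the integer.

memory[L3] = 4

  op1 P1: store L3 := 63 → I/M/I on L3; bus BusRdX; mem=20
  op2 P0: load  L3 → S/S/I on L3; bus BusRd Flush; mem=63
  op3 P1: load  L4 → I/E/I on L4; bus BusRd; mem=40
  op4 P1: store L3 := 82 → I/M/I on L3; bus BusUpgr; mem=63
  op5 P2: load  L0 → I/I/E on L0; bus BusRd; mem=90
  op6 P0: load  L2 → E/I/I on L2; bus BusRd; mem=50
  op7 P2: store L3 := 4 → I/I/M on L3; bus BusRdX Flush; mem=82
  op8 P2: load  L3 → I/I/M on L3; bus (none); mem=82
  op9 P1: load  L3 → I/S/S on L3; bus BusRd Flush; mem=4
  op10 P2: load  L3 → I/S/S on L3; bus (none); mem=4
  op11 P0: load  L3 → S/S/S on L3; bus BusRd; mem=4
  op12 P2: load  L3 → S/S/S on L3; bus (none); mem=4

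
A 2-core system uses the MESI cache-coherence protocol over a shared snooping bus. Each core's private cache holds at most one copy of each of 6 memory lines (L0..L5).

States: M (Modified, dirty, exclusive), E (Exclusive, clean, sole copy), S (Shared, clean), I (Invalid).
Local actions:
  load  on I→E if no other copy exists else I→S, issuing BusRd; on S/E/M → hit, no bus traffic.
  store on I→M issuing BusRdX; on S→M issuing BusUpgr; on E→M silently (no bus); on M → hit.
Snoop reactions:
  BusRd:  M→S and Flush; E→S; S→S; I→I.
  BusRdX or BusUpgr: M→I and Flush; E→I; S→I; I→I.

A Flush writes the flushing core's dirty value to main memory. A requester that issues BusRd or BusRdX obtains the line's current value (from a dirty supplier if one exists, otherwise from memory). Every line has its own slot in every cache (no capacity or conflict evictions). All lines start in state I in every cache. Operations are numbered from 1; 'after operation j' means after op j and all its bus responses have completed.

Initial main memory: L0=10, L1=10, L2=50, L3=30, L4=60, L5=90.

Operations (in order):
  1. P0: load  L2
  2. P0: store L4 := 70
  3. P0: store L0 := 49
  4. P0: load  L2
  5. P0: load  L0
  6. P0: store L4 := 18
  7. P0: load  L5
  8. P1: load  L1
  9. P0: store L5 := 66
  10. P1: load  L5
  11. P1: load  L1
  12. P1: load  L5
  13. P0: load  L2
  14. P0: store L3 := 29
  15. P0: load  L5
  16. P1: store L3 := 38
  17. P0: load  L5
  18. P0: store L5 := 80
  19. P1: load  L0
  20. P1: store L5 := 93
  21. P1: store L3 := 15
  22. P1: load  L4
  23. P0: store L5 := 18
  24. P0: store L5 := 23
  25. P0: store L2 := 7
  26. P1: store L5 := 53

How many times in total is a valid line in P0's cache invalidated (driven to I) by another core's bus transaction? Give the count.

invalidations = 3

1. P0: load  L2  bus=[BusRd]  L2: P0=E P1=I  mem[L2]=50
2. P0: store L4 := 70  bus=[BusRdX]  L4: P0=M P1=I  mem[L4]=60
3. P0: store L0 := 49  bus=[BusRdX]  L0: P0=M P1=I  mem[L0]=10
4. P0: load  L2  bus=[-]  L2: P0=E P1=I  mem[L2]=50
5. P0: load  L0  bus=[-]  L0: P0=M P1=I  mem[L0]=10
6. P0: store L4 := 18  bus=[-]  L4: P0=M P1=I  mem[L4]=60
7. P0: load  L5  bus=[BusRd]  L5: P0=E P1=I  mem[L5]=90
8. P1: load  L1  bus=[BusRd]  L1: P0=I P1=E  mem[L1]=10
9. P0: store L5 := 66  bus=[-]  L5: P0=M P1=I  mem[L5]=90
10. P1: load  L5  bus=[BusRd,Flush]  L5: P0=S P1=S  mem[L5]=66
11. P1: load  L1  bus=[-]  L1: P0=I P1=E  mem[L1]=10
12. P1: load  L5  bus=[-]  L5: P0=S P1=S  mem[L5]=66
13. P0: load  L2  bus=[-]  L2: P0=E P1=I  mem[L2]=50
14. P0: store L3 := 29  bus=[BusRdX]  L3: P0=M P1=I  mem[L3]=30
15. P0: load  L5  bus=[-]  L5: P0=S P1=S  mem[L5]=66
16. P1: store L3 := 38  bus=[BusRdX,Flush]  L3: P0=I P1=M  mem[L3]=29
17. P0: load  L5  bus=[-]  L5: P0=S P1=S  mem[L5]=66
18. P0: store L5 := 80  bus=[BusUpgr]  L5: P0=M P1=I  mem[L5]=66
19. P1: load  L0  bus=[BusRd,Flush]  L0: P0=S P1=S  mem[L0]=49
20. P1: store L5 := 93  bus=[BusRdX,Flush]  L5: P0=I P1=M  mem[L5]=80
21. P1: store L3 := 15  bus=[-]  L3: P0=I P1=M  mem[L3]=29
22. P1: load  L4  bus=[BusRd,Flush]  L4: P0=S P1=S  mem[L4]=18
23. P0: store L5 := 18  bus=[BusRdX,Flush]  L5: P0=M P1=I  mem[L5]=93
24. P0: store L5 := 23  bus=[-]  L5: P0=M P1=I  mem[L5]=93
25. P0: store L2 := 7  bus=[-]  L2: P0=M P1=I  mem[L2]=50
26. P1: store L5 := 53  bus=[BusRdX,Flush]  L5: P0=I P1=M  mem[L5]=23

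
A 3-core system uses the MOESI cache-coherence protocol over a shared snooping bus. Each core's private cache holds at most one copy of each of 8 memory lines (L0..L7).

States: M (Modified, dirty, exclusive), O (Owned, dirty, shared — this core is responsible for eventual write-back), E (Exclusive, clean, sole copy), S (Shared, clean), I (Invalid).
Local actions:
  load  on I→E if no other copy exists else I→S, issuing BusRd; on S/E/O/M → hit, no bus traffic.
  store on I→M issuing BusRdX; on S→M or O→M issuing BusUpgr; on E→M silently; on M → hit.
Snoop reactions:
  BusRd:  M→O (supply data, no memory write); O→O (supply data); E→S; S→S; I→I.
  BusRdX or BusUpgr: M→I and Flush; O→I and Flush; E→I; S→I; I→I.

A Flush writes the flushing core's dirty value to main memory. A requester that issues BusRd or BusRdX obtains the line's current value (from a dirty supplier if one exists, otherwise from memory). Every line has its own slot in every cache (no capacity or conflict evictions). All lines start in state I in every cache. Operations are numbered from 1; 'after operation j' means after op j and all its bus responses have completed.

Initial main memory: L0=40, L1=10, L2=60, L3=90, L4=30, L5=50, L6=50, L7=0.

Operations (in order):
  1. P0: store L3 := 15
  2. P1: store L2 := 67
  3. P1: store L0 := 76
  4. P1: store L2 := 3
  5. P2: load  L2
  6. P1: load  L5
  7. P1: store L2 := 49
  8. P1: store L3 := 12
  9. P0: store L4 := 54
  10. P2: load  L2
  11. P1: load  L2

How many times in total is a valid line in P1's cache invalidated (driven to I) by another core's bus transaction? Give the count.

  op1 P0: store L3 := 15 → M/I/I on L3; bus BusRdX; mem=90
  op2 P1: store L2 := 67 → I/M/I on L2; bus BusRdX; mem=60
  op3 P1: store L0 := 76 → I/M/I on L0; bus BusRdX; mem=40
  op4 P1: store L2 := 3 → I/M/I on L2; bus (none); mem=60
  op5 P2: load  L2 → I/O/S on L2; bus BusRd; mem=60
  op6 P1: load  L5 → I/E/I on L5; bus BusRd; mem=50
  op7 P1: store L2 := 49 → I/M/I on L2; bus BusUpgr; mem=60
  op8 P1: store L3 := 12 → I/M/I on L3; bus BusRdX Flush; mem=15
  op9 P0: store L4 := 54 → M/I/I on L4; bus BusRdX; mem=30
  op10 P2: load  L2 → I/O/S on L2; bus BusRd; mem=60
  op11 P1: load  L2 → I/O/S on L2; bus (none); mem=60

invalidations = 0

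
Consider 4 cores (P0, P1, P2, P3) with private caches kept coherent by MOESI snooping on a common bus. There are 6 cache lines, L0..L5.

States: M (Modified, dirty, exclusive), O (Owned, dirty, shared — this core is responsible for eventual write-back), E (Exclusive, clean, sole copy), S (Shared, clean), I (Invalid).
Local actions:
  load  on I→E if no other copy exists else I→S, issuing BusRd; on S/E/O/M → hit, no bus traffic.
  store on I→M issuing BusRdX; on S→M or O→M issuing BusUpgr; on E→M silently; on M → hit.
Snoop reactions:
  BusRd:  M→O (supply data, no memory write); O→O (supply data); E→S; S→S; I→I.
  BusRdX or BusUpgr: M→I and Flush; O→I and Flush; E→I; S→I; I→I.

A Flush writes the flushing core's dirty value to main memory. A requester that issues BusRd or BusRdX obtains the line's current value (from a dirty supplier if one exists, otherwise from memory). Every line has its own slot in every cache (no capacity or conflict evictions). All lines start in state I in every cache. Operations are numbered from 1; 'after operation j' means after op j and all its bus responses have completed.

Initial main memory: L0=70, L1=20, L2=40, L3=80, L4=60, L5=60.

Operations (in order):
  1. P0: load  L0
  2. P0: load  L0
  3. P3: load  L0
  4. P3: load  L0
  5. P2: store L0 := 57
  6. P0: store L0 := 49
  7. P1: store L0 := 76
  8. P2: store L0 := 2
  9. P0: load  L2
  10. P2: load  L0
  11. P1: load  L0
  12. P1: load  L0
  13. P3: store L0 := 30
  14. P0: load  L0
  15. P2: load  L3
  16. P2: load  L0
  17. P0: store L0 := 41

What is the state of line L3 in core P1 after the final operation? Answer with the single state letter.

[1] P0: load  L0 | P0:E(70), P1:I, P2:I, P3:I | bus: BusRd
[2] P0: load  L0 | P0:E(70), P1:I, P2:I, P3:I | bus: none
[3] P3: load  L0 | P0:S(70), P1:I, P2:I, P3:S(70) | bus: BusRd
[4] P3: load  L0 | P0:S(70), P1:I, P2:I, P3:S(70) | bus: none
[5] P2: store L0 := 57 | P0:I, P1:I, P2:M(57), P3:I | bus: BusRdX
[6] P0: store L0 := 49 | P0:M(49), P1:I, P2:I, P3:I | bus: BusRdX,Flush
[7] P1: store L0 := 76 | P0:I, P1:M(76), P2:I, P3:I | bus: BusRdX,Flush
[8] P2: store L0 := 2 | P0:I, P1:I, P2:M(2), P3:I | bus: BusRdX,Flush
[9] P0: load  L2 | P0:E(40), P1:I, P2:I, P3:I | bus: BusRd
[10] P2: load  L0 | P0:I, P1:I, P2:M(2), P3:I | bus: none
[11] P1: load  L0 | P0:I, P1:S(2), P2:O(2), P3:I | bus: BusRd
[12] P1: load  L0 | P0:I, P1:S(2), P2:O(2), P3:I | bus: none
[13] P3: store L0 := 30 | P0:I, P1:I, P2:I, P3:M(30) | bus: BusRdX,Flush
[14] P0: load  L0 | P0:S(30), P1:I, P2:I, P3:O(30) | bus: BusRd
[15] P2: load  L3 | P0:I, P1:I, P2:E(80), P3:I | bus: BusRd
[16] P2: load  L0 | P0:S(30), P1:I, P2:S(30), P3:O(30) | bus: BusRd
[17] P0: store L0 := 41 | P0:M(41), P1:I, P2:I, P3:I | bus: BusUpgr,Flush

state = I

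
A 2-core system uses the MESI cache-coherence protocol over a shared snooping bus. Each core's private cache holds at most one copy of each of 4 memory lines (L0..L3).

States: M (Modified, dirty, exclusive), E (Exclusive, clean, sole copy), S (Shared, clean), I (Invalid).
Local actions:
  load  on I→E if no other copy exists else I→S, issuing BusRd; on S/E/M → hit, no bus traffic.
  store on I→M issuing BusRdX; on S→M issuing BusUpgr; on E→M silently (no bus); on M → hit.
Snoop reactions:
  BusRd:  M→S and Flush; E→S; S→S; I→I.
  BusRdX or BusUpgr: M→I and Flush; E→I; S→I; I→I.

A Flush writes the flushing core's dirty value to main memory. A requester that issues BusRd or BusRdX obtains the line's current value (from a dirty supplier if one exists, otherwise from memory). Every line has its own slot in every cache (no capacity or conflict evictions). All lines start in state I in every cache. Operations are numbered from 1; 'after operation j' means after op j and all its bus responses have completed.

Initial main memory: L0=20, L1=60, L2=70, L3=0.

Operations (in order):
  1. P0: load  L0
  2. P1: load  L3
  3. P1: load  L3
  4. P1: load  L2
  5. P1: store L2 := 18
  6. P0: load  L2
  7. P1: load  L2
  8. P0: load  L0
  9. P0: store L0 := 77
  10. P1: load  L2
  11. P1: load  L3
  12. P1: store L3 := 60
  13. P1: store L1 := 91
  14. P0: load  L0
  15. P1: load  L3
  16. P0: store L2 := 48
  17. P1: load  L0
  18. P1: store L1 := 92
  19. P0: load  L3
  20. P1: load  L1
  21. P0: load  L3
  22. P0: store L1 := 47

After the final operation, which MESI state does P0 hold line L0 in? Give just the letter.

state = S

  op1 P0: load  L0 → E/I on L0; bus BusRd; mem=20
  op2 P1: load  L3 → I/E on L3; bus BusRd; mem=0
  op3 P1: load  L3 → I/E on L3; bus (none); mem=0
  op4 P1: load  L2 → I/E on L2; bus BusRd; mem=70
  op5 P1: store L2 := 18 → I/M on L2; bus (none); mem=70
  op6 P0: load  L2 → S/S on L2; bus BusRd Flush; mem=18
  op7 P1: load  L2 → S/S on L2; bus (none); mem=18
  op8 P0: load  L0 → E/I on L0; bus (none); mem=20
  op9 P0: store L0 := 77 → M/I on L0; bus (none); mem=20
  op10 P1: load  L2 → S/S on L2; bus (none); mem=18
  op11 P1: load  L3 → I/E on L3; bus (none); mem=0
  op12 P1: store L3 := 60 → I/M on L3; bus (none); mem=0
  op13 P1: store L1 := 91 → I/M on L1; bus BusRdX; mem=60
  op14 P0: load  L0 → M/I on L0; bus (none); mem=20
  op15 P1: load  L3 → I/M on L3; bus (none); mem=0
  op16 P0: store L2 := 48 → M/I on L2; bus BusUpgr; mem=18
  op17 P1: load  L0 → S/S on L0; bus BusRd Flush; mem=77
  op18 P1: store L1 := 92 → I/M on L1; bus (none); mem=60
  op19 P0: load  L3 → S/S on L3; bus BusRd Flush; mem=60
  op20 P1: load  L1 → I/M on L1; bus (none); mem=60
  op21 P0: load  L3 → S/S on L3; bus (none); mem=60
  op22 P0: store L1 := 47 → M/I on L1; bus BusRdX Flush; mem=92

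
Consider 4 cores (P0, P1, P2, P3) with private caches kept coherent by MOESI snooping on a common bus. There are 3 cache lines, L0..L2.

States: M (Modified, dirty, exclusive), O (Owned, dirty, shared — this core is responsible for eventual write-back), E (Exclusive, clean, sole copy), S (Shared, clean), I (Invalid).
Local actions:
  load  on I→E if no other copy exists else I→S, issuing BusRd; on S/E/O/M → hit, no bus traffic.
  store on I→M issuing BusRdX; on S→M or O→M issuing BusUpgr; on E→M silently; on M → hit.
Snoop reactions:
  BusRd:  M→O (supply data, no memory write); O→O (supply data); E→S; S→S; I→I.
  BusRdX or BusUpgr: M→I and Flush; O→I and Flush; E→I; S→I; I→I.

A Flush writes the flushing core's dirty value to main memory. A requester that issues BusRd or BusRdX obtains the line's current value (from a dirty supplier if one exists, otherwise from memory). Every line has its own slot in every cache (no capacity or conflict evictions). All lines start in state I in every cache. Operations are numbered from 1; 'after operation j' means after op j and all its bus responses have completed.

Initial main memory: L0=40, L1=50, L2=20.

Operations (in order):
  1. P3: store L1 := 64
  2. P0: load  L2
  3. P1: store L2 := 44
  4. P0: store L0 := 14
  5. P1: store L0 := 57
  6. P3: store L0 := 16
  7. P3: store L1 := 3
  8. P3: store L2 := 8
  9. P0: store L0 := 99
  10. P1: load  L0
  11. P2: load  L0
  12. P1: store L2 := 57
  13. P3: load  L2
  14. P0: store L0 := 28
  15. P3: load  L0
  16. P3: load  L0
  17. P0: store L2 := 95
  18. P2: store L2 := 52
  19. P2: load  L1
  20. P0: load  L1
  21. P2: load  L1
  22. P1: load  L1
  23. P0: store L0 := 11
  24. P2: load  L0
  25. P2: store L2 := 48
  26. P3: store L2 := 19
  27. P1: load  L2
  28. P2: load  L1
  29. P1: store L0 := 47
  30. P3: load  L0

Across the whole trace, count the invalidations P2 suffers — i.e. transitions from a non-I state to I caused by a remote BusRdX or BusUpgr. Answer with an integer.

[1] P3: store L1 := 64 | P0:I, P1:I, P2:I, P3:M(64) | bus: BusRdX
[2] P0: load  L2 | P0:E(20), P1:I, P2:I, P3:I | bus: BusRd
[3] P1: store L2 := 44 | P0:I, P1:M(44), P2:I, P3:I | bus: BusRdX
[4] P0: store L0 := 14 | P0:M(14), P1:I, P2:I, P3:I | bus: BusRdX
[5] P1: store L0 := 57 | P0:I, P1:M(57), P2:I, P3:I | bus: BusRdX,Flush
[6] P3: store L0 := 16 | P0:I, P1:I, P2:I, P3:M(16) | bus: BusRdX,Flush
[7] P3: store L1 := 3 | P0:I, P1:I, P2:I, P3:M(3) | bus: none
[8] P3: store L2 := 8 | P0:I, P1:I, P2:I, P3:M(8) | bus: BusRdX,Flush
[9] P0: store L0 := 99 | P0:M(99), P1:I, P2:I, P3:I | bus: BusRdX,Flush
[10] P1: load  L0 | P0:O(99), P1:S(99), P2:I, P3:I | bus: BusRd
[11] P2: load  L0 | P0:O(99), P1:S(99), P2:S(99), P3:I | bus: BusRd
[12] P1: store L2 := 57 | P0:I, P1:M(57), P2:I, P3:I | bus: BusRdX,Flush
[13] P3: load  L2 | P0:I, P1:O(57), P2:I, P3:S(57) | bus: BusRd
[14] P0: store L0 := 28 | P0:M(28), P1:I, P2:I, P3:I | bus: BusUpgr
[15] P3: load  L0 | P0:O(28), P1:I, P2:I, P3:S(28) | bus: BusRd
[16] P3: load  L0 | P0:O(28), P1:I, P2:I, P3:S(28) | bus: none
[17] P0: store L2 := 95 | P0:M(95), P1:I, P2:I, P3:I | bus: BusRdX,Flush
[18] P2: store L2 := 52 | P0:I, P1:I, P2:M(52), P3:I | bus: BusRdX,Flush
[19] P2: load  L1 | P0:I, P1:I, P2:S(3), P3:O(3) | bus: BusRd
[20] P0: load  L1 | P0:S(3), P1:I, P2:S(3), P3:O(3) | bus: BusRd
[21] P2: load  L1 | P0:S(3), P1:I, P2:S(3), P3:O(3) | bus: none
[22] P1: load  L1 | P0:S(3), P1:S(3), P2:S(3), P3:O(3) | bus: BusRd
[23] P0: store L0 := 11 | P0:M(11), P1:I, P2:I, P3:I | bus: BusUpgr
[24] P2: load  L0 | P0:O(11), P1:I, P2:S(11), P3:I | bus: BusRd
[25] P2: store L2 := 48 | P0:I, P1:I, P2:M(48), P3:I | bus: none
[26] P3: store L2 := 19 | P0:I, P1:I, P2:I, P3:M(19) | bus: BusRdX,Flush
[27] P1: load  L2 | P0:I, P1:S(19), P2:I, P3:O(19) | bus: BusRd
[28] P2: load  L1 | P0:S(3), P1:S(3), P2:S(3), P3:O(3) | bus: none
[29] P1: store L0 := 47 | P0:I, P1:M(47), P2:I, P3:I | bus: BusRdX,Flush
[30] P3: load  L0 | P0:I, P1:O(47), P2:I, P3:S(47) | bus: BusRd

invalidations = 3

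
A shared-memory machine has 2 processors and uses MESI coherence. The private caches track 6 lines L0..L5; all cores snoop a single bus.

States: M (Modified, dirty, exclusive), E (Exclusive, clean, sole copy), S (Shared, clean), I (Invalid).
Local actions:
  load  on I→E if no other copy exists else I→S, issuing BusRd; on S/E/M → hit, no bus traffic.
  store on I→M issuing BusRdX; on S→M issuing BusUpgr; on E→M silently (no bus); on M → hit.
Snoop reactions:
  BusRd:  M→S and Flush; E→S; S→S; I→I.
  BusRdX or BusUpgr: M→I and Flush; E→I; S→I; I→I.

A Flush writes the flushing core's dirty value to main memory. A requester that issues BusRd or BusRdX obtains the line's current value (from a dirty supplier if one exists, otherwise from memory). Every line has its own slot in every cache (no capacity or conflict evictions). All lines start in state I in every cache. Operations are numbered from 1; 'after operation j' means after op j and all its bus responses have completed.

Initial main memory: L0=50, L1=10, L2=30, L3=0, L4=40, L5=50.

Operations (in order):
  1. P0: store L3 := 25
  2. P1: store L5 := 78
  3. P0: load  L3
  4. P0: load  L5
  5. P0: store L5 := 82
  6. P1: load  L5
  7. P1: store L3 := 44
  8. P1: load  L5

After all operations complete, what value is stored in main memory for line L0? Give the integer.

memory[L0] = 50

  op1 P0: store L3 := 25 → M/I on L3; bus BusRdX; mem=0
  op2 P1: store L5 := 78 → I/M on L5; bus BusRdX; mem=50
  op3 P0: load  L3 → M/I on L3; bus (none); mem=0
  op4 P0: load  L5 → S/S on L5; bus BusRd Flush; mem=78
  op5 P0: store L5 := 82 → M/I on L5; bus BusUpgr; mem=78
  op6 P1: load  L5 → S/S on L5; bus BusRd Flush; mem=82
  op7 P1: store L3 := 44 → I/M on L3; bus BusRdX Flush; mem=25
  op8 P1: load  L5 → S/S on L5; bus (none); mem=82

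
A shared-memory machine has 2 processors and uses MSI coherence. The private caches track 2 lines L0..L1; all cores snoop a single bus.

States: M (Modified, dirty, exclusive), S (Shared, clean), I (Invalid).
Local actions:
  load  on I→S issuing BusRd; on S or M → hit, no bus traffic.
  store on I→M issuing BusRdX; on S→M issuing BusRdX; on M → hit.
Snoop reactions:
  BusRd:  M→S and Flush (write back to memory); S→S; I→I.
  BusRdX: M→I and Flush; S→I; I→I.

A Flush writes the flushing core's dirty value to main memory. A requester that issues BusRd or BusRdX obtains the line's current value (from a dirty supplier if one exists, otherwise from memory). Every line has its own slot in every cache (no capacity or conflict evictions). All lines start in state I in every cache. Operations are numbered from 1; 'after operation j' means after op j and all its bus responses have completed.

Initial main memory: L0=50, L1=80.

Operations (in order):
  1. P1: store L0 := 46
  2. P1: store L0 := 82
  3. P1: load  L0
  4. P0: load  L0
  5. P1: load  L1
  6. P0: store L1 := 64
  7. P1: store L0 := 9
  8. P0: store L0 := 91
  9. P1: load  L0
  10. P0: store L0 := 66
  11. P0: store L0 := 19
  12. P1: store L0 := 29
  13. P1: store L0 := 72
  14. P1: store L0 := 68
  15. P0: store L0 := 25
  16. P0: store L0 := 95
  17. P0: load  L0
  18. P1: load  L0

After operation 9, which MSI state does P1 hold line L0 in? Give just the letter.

[1] P1: store L0 := 46 | P0:I, P1:M(46) | bus: BusRdX
[2] P1: store L0 := 82 | P0:I, P1:M(82) | bus: none
[3] P1: load  L0 | P0:I, P1:M(82) | bus: none
[4] P0: load  L0 | P0:S(82), P1:S(82) | bus: BusRd,Flush
[5] P1: load  L1 | P0:I, P1:S(80) | bus: BusRd
[6] P0: store L1 := 64 | P0:M(64), P1:I | bus: BusRdX
[7] P1: store L0 := 9 | P0:I, P1:M(9) | bus: BusRdX
[8] P0: store L0 := 91 | P0:M(91), P1:I | bus: BusRdX,Flush
[9] P1: load  L0 | P0:S(91), P1:S(91) | bus: BusRd,Flush
[10] P0: store L0 := 66 | P0:M(66), P1:I | bus: BusRdX
[11] P0: store L0 := 19 | P0:M(19), P1:I | bus: none
[12] P1: store L0 := 29 | P0:I, P1:M(29) | bus: BusRdX,Flush
[13] P1: store L0 := 72 | P0:I, P1:M(72) | bus: none
[14] P1: store L0 := 68 | P0:I, P1:M(68) | bus: none
[15] P0: store L0 := 25 | P0:M(25), P1:I | bus: BusRdX,Flush
[16] P0: store L0 := 95 | P0:M(95), P1:I | bus: none
[17] P0: load  L0 | P0:M(95), P1:I | bus: none
[18] P1: load  L0 | P0:S(95), P1:S(95) | bus: BusRd,Flush

state = S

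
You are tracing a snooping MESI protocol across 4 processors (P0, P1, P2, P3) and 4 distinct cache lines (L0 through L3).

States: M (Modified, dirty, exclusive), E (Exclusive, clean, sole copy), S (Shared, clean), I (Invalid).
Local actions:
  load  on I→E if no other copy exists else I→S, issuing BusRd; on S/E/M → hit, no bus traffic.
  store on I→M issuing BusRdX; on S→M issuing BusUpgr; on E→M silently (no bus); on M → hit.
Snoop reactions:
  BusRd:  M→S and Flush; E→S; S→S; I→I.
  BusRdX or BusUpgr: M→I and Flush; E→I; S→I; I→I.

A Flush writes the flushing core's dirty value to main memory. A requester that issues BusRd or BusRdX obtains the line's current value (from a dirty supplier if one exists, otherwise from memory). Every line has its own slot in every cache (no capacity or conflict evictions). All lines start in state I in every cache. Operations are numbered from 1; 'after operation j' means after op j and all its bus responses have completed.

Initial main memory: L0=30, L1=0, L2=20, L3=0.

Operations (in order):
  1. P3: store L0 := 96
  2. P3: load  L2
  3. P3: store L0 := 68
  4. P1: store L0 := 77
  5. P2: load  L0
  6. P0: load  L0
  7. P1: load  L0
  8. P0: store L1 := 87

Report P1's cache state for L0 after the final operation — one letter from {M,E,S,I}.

state = S

  op1 P3: store L0 := 96 → I/I/I/M on L0; bus BusRdX; mem=30
  op2 P3: load  L2 → I/I/I/E on L2; bus BusRd; mem=20
  op3 P3: store L0 := 68 → I/I/I/M on L0; bus (none); mem=30
  op4 P1: store L0 := 77 → I/M/I/I on L0; bus BusRdX Flush; mem=68
  op5 P2: load  L0 → I/S/S/I on L0; bus BusRd Flush; mem=77
  op6 P0: load  L0 → S/S/S/I on L0; bus BusRd; mem=77
  op7 P1: load  L0 → S/S/S/I on L0; bus (none); mem=77
  op8 P0: store L1 := 87 → M/I/I/I on L1; bus BusRdX; mem=0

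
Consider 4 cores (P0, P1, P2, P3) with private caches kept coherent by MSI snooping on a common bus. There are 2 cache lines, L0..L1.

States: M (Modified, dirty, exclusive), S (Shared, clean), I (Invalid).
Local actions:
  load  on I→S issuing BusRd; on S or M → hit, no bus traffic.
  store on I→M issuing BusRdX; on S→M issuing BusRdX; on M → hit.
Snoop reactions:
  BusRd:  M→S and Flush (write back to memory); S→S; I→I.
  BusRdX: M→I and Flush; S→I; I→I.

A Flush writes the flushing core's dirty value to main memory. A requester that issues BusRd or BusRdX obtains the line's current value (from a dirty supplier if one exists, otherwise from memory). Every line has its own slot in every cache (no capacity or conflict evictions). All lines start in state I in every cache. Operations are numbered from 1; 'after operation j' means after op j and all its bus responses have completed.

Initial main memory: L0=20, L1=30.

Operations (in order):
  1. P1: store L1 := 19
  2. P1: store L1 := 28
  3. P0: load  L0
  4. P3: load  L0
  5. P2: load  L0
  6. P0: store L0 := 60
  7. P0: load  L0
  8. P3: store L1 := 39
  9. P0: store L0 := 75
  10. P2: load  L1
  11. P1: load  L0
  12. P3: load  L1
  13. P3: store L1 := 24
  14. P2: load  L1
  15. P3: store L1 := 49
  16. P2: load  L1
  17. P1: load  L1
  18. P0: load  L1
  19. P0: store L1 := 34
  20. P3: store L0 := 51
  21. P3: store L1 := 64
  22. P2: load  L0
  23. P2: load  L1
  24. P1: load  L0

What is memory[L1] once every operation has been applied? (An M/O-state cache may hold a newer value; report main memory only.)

  op1 P1: store L1 := 19 → I/M/I/I on L1; bus BusRdX; mem=30
  op2 P1: store L1 := 28 → I/M/I/I on L1; bus (none); mem=30
  op3 P0: load  L0 → S/I/I/I on L0; bus BusRd; mem=20
  op4 P3: load  L0 → S/I/I/S on L0; bus BusRd; mem=20
  op5 P2: load  L0 → S/I/S/S on L0; bus BusRd; mem=20
  op6 P0: store L0 := 60 → M/I/I/I on L0; bus BusRdX; mem=20
  op7 P0: load  L0 → M/I/I/I on L0; bus (none); mem=20
  op8 P3: store L1 := 39 → I/I/I/M on L1; bus BusRdX Flush; mem=28
  op9 P0: store L0 := 75 → M/I/I/I on L0; bus (none); mem=20
  op10 P2: load  L1 → I/I/S/S on L1; bus BusRd Flush; mem=39
  op11 P1: load  L0 → S/S/I/I on L0; bus BusRd Flush; mem=75
  op12 P3: load  L1 → I/I/S/S on L1; bus (none); mem=39
  op13 P3: store L1 := 24 → I/I/I/M on L1; bus BusRdX; mem=39
  op14 P2: load  L1 → I/I/S/S on L1; bus BusRd Flush; mem=24
  op15 P3: store L1 := 49 → I/I/I/M on L1; bus BusRdX; mem=24
  op16 P2: load  L1 → I/I/S/S on L1; bus BusRd Flush; mem=49
  op17 P1: load  L1 → I/S/S/S on L1; bus BusRd; mem=49
  op18 P0: load  L1 → S/S/S/S on L1; bus BusRd; mem=49
  op19 P0: store L1 := 34 → M/I/I/I on L1; bus BusRdX; mem=49
  op20 P3: store L0 := 51 → I/I/I/M on L0; bus BusRdX; mem=75
  op21 P3: store L1 := 64 → I/I/I/M on L1; bus BusRdX Flush; mem=34
  op22 P2: load  L0 → I/I/S/S on L0; bus BusRd Flush; mem=51
  op23 P2: load  L1 → I/I/S/S on L1; bus BusRd Flush; mem=64
  op24 P1: load  L0 → I/S/S/S on L0; bus BusRd; mem=51

memory[L1] = 64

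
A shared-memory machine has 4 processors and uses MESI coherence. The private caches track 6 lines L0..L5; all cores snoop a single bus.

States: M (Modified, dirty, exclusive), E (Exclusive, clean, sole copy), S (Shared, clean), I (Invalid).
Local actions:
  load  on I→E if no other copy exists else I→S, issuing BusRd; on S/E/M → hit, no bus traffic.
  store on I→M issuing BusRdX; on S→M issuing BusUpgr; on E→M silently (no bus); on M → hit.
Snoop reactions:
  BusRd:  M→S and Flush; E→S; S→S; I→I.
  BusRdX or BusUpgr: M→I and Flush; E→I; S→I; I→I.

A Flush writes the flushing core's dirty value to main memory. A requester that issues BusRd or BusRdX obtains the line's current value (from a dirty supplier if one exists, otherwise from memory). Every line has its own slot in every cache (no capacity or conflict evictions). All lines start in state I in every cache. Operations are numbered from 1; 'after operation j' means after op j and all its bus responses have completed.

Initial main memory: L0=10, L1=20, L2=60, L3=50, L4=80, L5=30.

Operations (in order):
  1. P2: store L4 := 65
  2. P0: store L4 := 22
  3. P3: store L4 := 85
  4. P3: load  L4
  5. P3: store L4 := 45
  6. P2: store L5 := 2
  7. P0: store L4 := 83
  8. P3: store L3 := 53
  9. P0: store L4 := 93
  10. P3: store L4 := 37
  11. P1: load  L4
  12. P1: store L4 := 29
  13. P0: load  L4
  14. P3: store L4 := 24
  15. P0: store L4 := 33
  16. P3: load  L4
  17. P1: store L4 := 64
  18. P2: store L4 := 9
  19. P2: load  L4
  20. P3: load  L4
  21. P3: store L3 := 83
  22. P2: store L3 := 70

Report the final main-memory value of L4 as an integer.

1. P2: store L4 := 65  bus=[BusRdX]  L4: P0=I P1=I P2=M P3=I  mem[L4]=80
2. P0: store L4 := 22  bus=[BusRdX,Flush]  L4: P0=M P1=I P2=I P3=I  mem[L4]=65
3. P3: store L4 := 85  bus=[BusRdX,Flush]  L4: P0=I P1=I P2=I P3=M  mem[L4]=22
4. P3: load  L4  bus=[-]  L4: P0=I P1=I P2=I P3=M  mem[L4]=22
5. P3: store L4 := 45  bus=[-]  L4: P0=I P1=I P2=I P3=M  mem[L4]=22
6. P2: store L5 := 2  bus=[BusRdX]  L5: P0=I P1=I P2=M P3=I  mem[L5]=30
7. P0: store L4 := 83  bus=[BusRdX,Flush]  L4: P0=M P1=I P2=I P3=I  mem[L4]=45
8. P3: store L3 := 53  bus=[BusRdX]  L3: P0=I P1=I P2=I P3=M  mem[L3]=50
9. P0: store L4 := 93  bus=[-]  L4: P0=M P1=I P2=I P3=I  mem[L4]=45
10. P3: store L4 := 37  bus=[BusRdX,Flush]  L4: P0=I P1=I P2=I P3=M  mem[L4]=93
11. P1: load  L4  bus=[BusRd,Flush]  L4: P0=I P1=S P2=I P3=S  mem[L4]=37
12. P1: store L4 := 29  bus=[BusUpgr]  L4: P0=I P1=M P2=I P3=I  mem[L4]=37
13. P0: load  L4  bus=[BusRd,Flush]  L4: P0=S P1=S P2=I P3=I  mem[L4]=29
14. P3: store L4 := 24  bus=[BusRdX]  L4: P0=I P1=I P2=I P3=M  mem[L4]=29
15. P0: store L4 := 33  bus=[BusRdX,Flush]  L4: P0=M P1=I P2=I P3=I  mem[L4]=24
16. P3: load  L4  bus=[BusRd,Flush]  L4: P0=S P1=I P2=I P3=S  mem[L4]=33
17. P1: store L4 := 64  bus=[BusRdX]  L4: P0=I P1=M P2=I P3=I  mem[L4]=33
18. P2: store L4 := 9  bus=[BusRdX,Flush]  L4: P0=I P1=I P2=M P3=I  mem[L4]=64
19. P2: load  L4  bus=[-]  L4: P0=I P1=I P2=M P3=I  mem[L4]=64
20. P3: load  L4  bus=[BusRd,Flush]  L4: P0=I P1=I P2=S P3=S  mem[L4]=9
21. P3: store L3 := 83  bus=[-]  L3: P0=I P1=I P2=I P3=M  mem[L3]=50
22. P2: store L3 := 70  bus=[BusRdX,Flush]  L3: P0=I P1=I P2=M P3=I  mem[L3]=83

memory[L4] = 9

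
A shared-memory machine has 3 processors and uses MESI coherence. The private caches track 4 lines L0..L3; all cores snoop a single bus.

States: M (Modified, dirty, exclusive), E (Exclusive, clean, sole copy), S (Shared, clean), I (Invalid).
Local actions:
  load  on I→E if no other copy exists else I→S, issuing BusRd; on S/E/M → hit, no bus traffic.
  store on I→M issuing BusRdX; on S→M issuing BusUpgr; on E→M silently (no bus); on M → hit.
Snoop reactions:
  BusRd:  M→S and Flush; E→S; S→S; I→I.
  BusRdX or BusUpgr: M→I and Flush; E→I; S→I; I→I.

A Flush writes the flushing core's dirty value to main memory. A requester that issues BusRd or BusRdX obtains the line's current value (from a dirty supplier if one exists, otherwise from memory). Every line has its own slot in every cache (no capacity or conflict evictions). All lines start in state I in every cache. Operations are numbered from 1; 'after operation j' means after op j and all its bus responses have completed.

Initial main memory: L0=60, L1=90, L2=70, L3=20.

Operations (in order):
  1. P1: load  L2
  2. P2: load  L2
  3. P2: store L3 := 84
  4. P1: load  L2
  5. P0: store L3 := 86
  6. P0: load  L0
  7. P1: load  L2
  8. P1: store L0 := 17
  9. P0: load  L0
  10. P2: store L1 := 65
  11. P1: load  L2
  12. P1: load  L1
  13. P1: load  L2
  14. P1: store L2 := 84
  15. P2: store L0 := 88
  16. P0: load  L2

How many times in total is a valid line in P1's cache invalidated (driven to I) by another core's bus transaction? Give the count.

invalidations = 1

  op1 P1: load  L2 → I/E/I on L2; bus BusRd; mem=70
  op2 P2: load  L2 → I/S/S on L2; bus BusRd; mem=70
  op3 P2: store L3 := 84 → I/I/M on L3; bus BusRdX; mem=20
  op4 P1: load  L2 → I/S/S on L2; bus (none); mem=70
  op5 P0: store L3 := 86 → M/I/I on L3; bus BusRdX Flush; mem=84
  op6 P0: load  L0 → E/I/I on L0; bus BusRd; mem=60
  op7 P1: load  L2 → I/S/S on L2; bus (none); mem=70
  op8 P1: store L0 := 17 → I/M/I on L0; bus BusRdX; mem=60
  op9 P0: load  L0 → S/S/I on L0; bus BusRd Flush; mem=17
  op10 P2: store L1 := 65 → I/I/M on L1; bus BusRdX; mem=90
  op11 P1: load  L2 → I/S/S on L2; bus (none); mem=70
  op12 P1: load  L1 → I/S/S on L1; bus BusRd Flush; mem=65
  op13 P1: load  L2 → I/S/S on L2; bus (none); mem=70
  op14 P1: store L2 := 84 → I/M/I on L2; bus BusUpgr; mem=70
  op15 P2: store L0 := 88 → I/I/M on L0; bus BusRdX; mem=17
  op16 P0: load  L2 → S/S/I on L2; bus BusRd Flush; mem=84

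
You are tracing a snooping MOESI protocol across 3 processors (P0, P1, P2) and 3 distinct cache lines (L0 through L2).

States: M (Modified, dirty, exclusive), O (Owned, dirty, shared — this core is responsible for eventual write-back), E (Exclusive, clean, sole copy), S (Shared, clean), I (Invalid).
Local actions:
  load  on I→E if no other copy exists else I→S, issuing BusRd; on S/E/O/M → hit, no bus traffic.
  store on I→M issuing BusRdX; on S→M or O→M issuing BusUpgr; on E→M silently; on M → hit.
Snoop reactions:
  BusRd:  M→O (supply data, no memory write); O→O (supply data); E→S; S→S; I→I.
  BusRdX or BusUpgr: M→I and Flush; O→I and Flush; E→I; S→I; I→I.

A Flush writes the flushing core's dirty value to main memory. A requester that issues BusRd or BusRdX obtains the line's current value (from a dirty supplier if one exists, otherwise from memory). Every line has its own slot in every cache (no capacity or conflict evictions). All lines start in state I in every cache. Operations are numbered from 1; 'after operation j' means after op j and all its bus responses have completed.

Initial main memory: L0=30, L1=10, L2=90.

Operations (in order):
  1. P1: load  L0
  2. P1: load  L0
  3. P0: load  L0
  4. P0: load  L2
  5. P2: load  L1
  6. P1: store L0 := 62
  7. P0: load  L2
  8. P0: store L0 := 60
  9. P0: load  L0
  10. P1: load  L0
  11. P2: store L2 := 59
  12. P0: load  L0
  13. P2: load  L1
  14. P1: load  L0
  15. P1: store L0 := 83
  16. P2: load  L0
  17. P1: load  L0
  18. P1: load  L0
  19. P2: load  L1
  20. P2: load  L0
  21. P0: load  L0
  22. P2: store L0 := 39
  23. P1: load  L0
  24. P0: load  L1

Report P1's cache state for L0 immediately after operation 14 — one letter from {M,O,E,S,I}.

state = S

1. P1: load  L0  bus=[BusRd]  L0: P0=I P1=E P2=I  mem[L0]=30
2. P1: load  L0  bus=[-]  L0: P0=I P1=E P2=I  mem[L0]=30
3. P0: load  L0  bus=[BusRd]  L0: P0=S P1=S P2=I  mem[L0]=30
4. P0: load  L2  bus=[BusRd]  L2: P0=E P1=I P2=I  mem[L2]=90
5. P2: load  L1  bus=[BusRd]  L1: P0=I P1=I P2=E  mem[L1]=10
6. P1: store L0 := 62  bus=[BusUpgr]  L0: P0=I P1=M P2=I  mem[L0]=30
7. P0: load  L2  bus=[-]  L2: P0=E P1=I P2=I  mem[L2]=90
8. P0: store L0 := 60  bus=[BusRdX,Flush]  L0: P0=M P1=I P2=I  mem[L0]=62
9. P0: load  L0  bus=[-]  L0: P0=M P1=I P2=I  mem[L0]=62
10. P1: load  L0  bus=[BusRd]  L0: P0=O P1=S P2=I  mem[L0]=62
11. P2: store L2 := 59  bus=[BusRdX]  L2: P0=I P1=I P2=M  mem[L2]=90
12. P0: load  L0  bus=[-]  L0: P0=O P1=S P2=I  mem[L0]=62
13. P2: load  L1  bus=[-]  L1: P0=I P1=I P2=E  mem[L1]=10
14. P1: load  L0  bus=[-]  L0: P0=O P1=S P2=I  mem[L0]=62
15. P1: store L0 := 83  bus=[BusUpgr,Flush]  L0: P0=I P1=M P2=I  mem[L0]=60
16. P2: load  L0  bus=[BusRd]  L0: P0=I P1=O P2=S  mem[L0]=60
17. P1: load  L0  bus=[-]  L0: P0=I P1=O P2=S  mem[L0]=60
18. P1: load  L0  bus=[-]  L0: P0=I P1=O P2=S  mem[L0]=60
19. P2: load  L1  bus=[-]  L1: P0=I P1=I P2=E  mem[L1]=10
20. P2: load  L0  bus=[-]  L0: P0=I P1=O P2=S  mem[L0]=60
21. P0: load  L0  bus=[BusRd]  L0: P0=S P1=O P2=S  mem[L0]=60
22. P2: store L0 := 39  bus=[BusUpgr,Flush]  L0: P0=I P1=I P2=M  mem[L0]=83
23. P1: load  L0  bus=[BusRd]  L0: P0=I P1=S P2=O  mem[L0]=83
24. P0: load  L1  bus=[BusRd]  L1: P0=S P1=I P2=S  mem[L1]=10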